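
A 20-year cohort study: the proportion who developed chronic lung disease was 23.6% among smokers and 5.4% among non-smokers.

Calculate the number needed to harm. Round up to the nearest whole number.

absolute risk difference = 0.182000
1 / 0.182000 = 5.495 → round up → 6

NNH: 6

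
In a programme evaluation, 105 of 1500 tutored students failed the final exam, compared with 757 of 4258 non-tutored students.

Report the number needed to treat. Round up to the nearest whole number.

risk, tutored students = 105/1500 = 0.070000
risk, non-tutored students = 757/4258 = 0.177783
absolute risk difference = 0.107783
1 / 0.107783 = 9.278 → round up → 10

10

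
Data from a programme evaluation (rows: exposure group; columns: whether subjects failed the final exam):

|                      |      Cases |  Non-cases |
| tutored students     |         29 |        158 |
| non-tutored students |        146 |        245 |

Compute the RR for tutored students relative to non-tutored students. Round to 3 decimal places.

0.415

risk, tutored students = 29/187 = 0.1551
risk, non-tutored students = 146/391 = 0.3734
RR = 0.1551 / 0.3734 = 0.415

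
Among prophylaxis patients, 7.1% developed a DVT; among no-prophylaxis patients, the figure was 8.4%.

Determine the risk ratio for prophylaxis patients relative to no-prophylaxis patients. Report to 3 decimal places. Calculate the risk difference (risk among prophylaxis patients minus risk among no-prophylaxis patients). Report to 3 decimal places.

RR = 0.0710 / 0.0840 = 0.845
risk difference = 0.0710 − 0.0840 = -0.013

RR = 0.845; RD = -0.013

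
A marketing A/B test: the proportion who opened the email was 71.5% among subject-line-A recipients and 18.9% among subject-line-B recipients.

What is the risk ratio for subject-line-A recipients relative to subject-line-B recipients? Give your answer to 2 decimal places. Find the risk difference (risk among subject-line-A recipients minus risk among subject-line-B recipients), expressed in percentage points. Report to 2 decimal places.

RR = 3.78; RD = 52.60

RR = 0.7150 / 0.1890 = 3.78
risk difference = 0.7150 − 0.1890 = 0.5260 → 52.60 percentage points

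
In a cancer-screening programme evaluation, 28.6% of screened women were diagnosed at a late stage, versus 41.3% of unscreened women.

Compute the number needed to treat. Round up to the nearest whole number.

NNT ≈ 8

absolute risk difference = 0.127000
1 / 0.127000 = 7.874 → round up → 8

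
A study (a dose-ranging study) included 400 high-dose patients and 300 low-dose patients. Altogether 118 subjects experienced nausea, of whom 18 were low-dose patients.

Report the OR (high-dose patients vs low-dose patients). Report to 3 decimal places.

high-dose patients with the outcome: 118 − 18 = 100
high-dose patients without the outcome: 400 − 100 = 300
low-dose patients without the outcome: 300 − 18 = 282
OR = (100 × 282) / (300 × 18) = 28200/5400 ≈ 5.222

OR = 5.222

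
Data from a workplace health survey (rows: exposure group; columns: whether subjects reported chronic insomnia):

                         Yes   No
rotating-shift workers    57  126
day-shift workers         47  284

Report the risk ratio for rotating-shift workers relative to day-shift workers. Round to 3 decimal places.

risk, rotating-shift workers = 57/183 = 0.3115
risk, day-shift workers = 47/331 = 0.1420
RR = 0.3115 / 0.1420 = 2.194

RR: 2.194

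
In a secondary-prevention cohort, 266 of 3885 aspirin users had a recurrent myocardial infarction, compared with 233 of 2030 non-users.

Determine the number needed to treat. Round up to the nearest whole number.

NNT ≈ 22

risk, aspirin users = 266/3885 = 0.068468
risk, non-users = 233/2030 = 0.114778
absolute risk difference = 0.046310
1 / 0.046310 = 21.594 → round up → 22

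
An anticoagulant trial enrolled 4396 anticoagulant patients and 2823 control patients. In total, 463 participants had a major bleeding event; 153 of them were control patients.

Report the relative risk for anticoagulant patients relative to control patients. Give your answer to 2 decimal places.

RR: 1.30

anticoagulant patients with the outcome: 463 − 153 = 310
anticoagulant patients without the outcome: 4396 − 310 = 4086
control patients without the outcome: 2823 − 153 = 2670
risk, anticoagulant patients = 310/4396 = 0.0705
risk, control patients = 153/2823 = 0.0542
RR = 0.0705 / 0.0542 = 1.30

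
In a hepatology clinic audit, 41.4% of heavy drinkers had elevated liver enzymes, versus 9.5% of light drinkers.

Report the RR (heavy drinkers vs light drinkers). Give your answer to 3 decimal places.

RR = 0.4140 / 0.0950 = 4.358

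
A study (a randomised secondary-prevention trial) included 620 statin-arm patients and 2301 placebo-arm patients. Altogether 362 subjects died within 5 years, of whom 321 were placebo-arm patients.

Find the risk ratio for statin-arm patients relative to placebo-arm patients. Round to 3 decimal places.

statin-arm patients with the outcome: 362 − 321 = 41
statin-arm patients without the outcome: 620 − 41 = 579
placebo-arm patients without the outcome: 2301 − 321 = 1980
risk, statin-arm patients = 41/620 = 0.0661
risk, placebo-arm patients = 321/2301 = 0.1395
RR = 0.0661 / 0.1395 = 0.474

RR: 0.474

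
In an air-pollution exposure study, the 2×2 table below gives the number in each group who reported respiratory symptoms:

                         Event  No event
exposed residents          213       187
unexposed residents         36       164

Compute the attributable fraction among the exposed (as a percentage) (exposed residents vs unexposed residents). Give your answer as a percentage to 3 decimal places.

66.197%

risk, exposed residents = 213/400 = 0.5325
risk, unexposed residents = 36/200 = 0.1800
AR% = (0.5325 − 0.1800) / 0.5325 = 0.6620 → 66.197%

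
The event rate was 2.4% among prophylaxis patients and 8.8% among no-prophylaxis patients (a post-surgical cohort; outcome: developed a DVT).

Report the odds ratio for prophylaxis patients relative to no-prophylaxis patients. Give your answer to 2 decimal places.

0.25

odds, prophylaxis patients = 0.02400/0.97600 = 0.02459
odds, no-prophylaxis patients = 0.08800/0.91200 = 0.09649
OR = 0.02459 / 0.09649 = 0.25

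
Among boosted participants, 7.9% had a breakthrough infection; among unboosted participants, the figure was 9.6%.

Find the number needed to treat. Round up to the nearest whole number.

59

absolute risk difference = 0.017000
1 / 0.017000 = 58.824 → round up → 59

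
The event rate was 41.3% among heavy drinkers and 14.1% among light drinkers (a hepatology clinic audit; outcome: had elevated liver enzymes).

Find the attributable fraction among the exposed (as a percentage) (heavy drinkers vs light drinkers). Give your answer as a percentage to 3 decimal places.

AR% = (0.4130 − 0.1410) / 0.4130 = 0.6586 → 65.860%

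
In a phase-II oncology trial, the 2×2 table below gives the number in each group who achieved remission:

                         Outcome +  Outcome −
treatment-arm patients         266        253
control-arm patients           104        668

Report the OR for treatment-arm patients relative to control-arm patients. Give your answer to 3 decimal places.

OR: 6.753

odds, treatment-arm patients = 266/253 = 1.0514
odds, control-arm patients = 104/668 = 0.1557
OR = 1.0514 / 0.1557 = 6.753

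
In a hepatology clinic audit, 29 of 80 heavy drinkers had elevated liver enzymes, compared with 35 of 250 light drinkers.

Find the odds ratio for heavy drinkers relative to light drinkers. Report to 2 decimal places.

odds, heavy drinkers = 29/51 = 0.5686
odds, light drinkers = 35/215 = 0.1628
OR = 0.5686 / 0.1628 = 3.49

3.49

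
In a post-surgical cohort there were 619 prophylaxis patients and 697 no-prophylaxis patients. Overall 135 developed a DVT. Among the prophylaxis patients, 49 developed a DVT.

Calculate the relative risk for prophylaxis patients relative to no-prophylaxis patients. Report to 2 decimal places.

prophylaxis patients without the outcome: 619 − 49 = 570
no-prophylaxis patients with the outcome: 135 − 49 = 86
no-prophylaxis patients without the outcome: 697 − 86 = 611
risk, prophylaxis patients = 49/619 = 0.0792
risk, no-prophylaxis patients = 86/697 = 0.1234
RR = 0.0792 / 0.1234 = 0.64

RR: 0.64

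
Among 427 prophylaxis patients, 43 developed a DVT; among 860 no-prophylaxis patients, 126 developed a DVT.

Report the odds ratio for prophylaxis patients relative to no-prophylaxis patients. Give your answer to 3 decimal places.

OR = (43 × 734) / (384 × 126) = 31562/48384 ≈ 0.652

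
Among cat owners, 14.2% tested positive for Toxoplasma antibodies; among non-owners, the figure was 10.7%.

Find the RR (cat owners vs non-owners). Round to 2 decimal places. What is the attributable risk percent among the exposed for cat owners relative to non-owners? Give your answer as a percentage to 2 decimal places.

RR = 1.33; AR% = 24.65%

RR = 0.1420 / 0.1070 = 1.33
AR% = (0.1420 − 0.1070) / 0.1420 = 0.2465 → 24.65%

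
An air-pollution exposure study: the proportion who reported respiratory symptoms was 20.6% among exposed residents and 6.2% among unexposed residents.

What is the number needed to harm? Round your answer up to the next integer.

absolute risk difference = 0.144000
1 / 0.144000 = 6.944 → round up → 7

7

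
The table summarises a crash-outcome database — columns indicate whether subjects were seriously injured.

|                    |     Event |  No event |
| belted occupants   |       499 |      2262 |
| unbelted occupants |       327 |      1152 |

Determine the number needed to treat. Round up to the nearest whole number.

NNT: 25

risk, belted occupants = 499/2761 = 0.180732
risk, unbelted occupants = 327/1479 = 0.221095
absolute risk difference = 0.040364
1 / 0.040364 = 24.775 → round up → 25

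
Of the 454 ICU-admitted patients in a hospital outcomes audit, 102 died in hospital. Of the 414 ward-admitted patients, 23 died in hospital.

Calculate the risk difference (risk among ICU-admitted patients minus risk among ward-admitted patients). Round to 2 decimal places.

RD: 0.17

risk, ICU-admitted patients = 102/454 = 0.2247
risk, ward-admitted patients = 23/414 = 0.0556
risk difference = 0.2247 − 0.0556 = 0.17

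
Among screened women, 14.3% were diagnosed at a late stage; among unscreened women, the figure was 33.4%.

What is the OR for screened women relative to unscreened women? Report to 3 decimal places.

0.333

odds, screened women = 0.1430/0.8570 = 0.1669
odds, unscreened women = 0.3340/0.6660 = 0.5015
OR = 0.1669 / 0.5015 = 0.333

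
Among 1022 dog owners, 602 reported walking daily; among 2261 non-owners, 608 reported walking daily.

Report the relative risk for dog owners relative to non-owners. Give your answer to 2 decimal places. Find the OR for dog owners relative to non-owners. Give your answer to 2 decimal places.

risk, dog owners = 602/1022 = 0.5890
risk, non-owners = 608/2261 = 0.2689
RR = 0.5890 / 0.2689 = 2.19
OR = (602 × 1653) / (420 × 608) = 995106/255360 ≈ 3.90

RR = 2.19; OR = 3.90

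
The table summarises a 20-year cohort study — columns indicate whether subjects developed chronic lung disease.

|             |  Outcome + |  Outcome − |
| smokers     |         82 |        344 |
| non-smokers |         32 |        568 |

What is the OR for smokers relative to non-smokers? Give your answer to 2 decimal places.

OR = (82 × 568) / (344 × 32) = 46576/11008 ≈ 4.23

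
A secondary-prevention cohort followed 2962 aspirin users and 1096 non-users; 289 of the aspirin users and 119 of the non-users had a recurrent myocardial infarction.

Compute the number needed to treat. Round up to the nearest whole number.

risk, aspirin users = 289/2962 = 0.097569
risk, non-users = 119/1096 = 0.108577
absolute risk difference = 0.011007
1 / 0.011007 = 90.851 → round up → 91

NNT: 91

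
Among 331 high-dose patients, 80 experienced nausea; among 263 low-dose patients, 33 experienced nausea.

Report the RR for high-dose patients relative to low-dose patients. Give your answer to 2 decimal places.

risk, high-dose patients = 80/331 = 0.2417
risk, low-dose patients = 33/263 = 0.1255
RR = 0.2417 / 0.1255 = 1.93

1.93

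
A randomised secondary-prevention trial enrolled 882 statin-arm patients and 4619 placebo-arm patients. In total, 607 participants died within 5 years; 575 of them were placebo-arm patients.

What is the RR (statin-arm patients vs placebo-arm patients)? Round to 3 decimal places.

statin-arm patients with the outcome: 607 − 575 = 32
statin-arm patients without the outcome: 882 − 32 = 850
placebo-arm patients without the outcome: 4619 − 575 = 4044
risk, statin-arm patients = 32/882 = 0.03628
risk, placebo-arm patients = 575/4619 = 0.12449
RR = 0.03628 / 0.12449 = 0.291

RR ≈ 0.291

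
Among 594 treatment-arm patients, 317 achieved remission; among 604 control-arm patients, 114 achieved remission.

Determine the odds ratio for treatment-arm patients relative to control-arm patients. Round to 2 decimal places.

OR = (317 × 490) / (277 × 114) = 155330/31578 ≈ 4.92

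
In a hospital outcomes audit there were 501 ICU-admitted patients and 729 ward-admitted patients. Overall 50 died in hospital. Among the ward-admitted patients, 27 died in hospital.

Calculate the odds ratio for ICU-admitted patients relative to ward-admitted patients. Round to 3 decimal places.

ICU-admitted patients with the outcome: 50 − 27 = 23
ICU-admitted patients without the outcome: 501 − 23 = 478
ward-admitted patients without the outcome: 729 − 27 = 702
odds, ICU-admitted patients = 23/478 = 0.04812
odds, ward-admitted patients = 27/702 = 0.03846
OR = 0.04812 / 0.03846 = 1.251

OR ≈ 1.251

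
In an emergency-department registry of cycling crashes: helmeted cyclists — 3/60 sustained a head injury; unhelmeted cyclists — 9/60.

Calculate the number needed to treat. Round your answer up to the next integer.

10

risk, helmeted cyclists = 3/60 = 0.050000
risk, unhelmeted cyclists = 9/60 = 0.150000
absolute risk difference = 0.100000
1 / 0.100000 = 10.000 → round up → 10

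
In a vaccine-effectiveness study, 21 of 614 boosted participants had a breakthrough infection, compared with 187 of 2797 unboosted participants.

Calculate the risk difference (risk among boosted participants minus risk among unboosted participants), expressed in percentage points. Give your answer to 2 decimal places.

-3.27

risk, boosted participants = 21/614 = 0.03420
risk, unboosted participants = 187/2797 = 0.06686
risk difference = 0.03420 − 0.06686 = -0.03266 → -3.27 percentage points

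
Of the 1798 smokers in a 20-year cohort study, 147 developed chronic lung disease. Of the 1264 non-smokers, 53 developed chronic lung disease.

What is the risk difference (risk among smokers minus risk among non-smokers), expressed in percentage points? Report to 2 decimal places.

risk, smokers = 147/1798 = 0.08176
risk, non-smokers = 53/1264 = 0.04193
risk difference = 0.08176 − 0.04193 = 0.03983 → 3.98 percentage points

3.98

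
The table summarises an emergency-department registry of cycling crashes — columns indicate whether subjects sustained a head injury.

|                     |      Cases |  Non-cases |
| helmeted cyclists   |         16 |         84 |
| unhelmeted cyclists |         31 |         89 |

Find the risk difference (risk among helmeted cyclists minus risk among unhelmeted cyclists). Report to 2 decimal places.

RD ≈ -0.10

risk, helmeted cyclists = 16/100 = 0.1600
risk, unhelmeted cyclists = 31/120 = 0.2583
risk difference = 0.1600 − 0.2583 = -0.10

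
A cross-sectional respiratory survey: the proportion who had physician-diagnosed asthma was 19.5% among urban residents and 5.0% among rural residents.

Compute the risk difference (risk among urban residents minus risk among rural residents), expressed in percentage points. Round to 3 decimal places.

RD ≈ 14.500

risk difference = 0.1950 − 0.0500 = 0.1450 → 14.500 percentage points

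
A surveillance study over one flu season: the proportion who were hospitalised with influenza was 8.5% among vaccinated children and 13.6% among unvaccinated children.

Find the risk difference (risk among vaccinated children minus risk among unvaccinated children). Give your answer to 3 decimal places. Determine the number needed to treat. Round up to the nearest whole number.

risk difference = 0.0850 − 0.1360 = -0.051
absolute risk difference = 0.051000
1 / 0.051000 = 19.608 → round up → 20

RD = -0.051; NNT = 20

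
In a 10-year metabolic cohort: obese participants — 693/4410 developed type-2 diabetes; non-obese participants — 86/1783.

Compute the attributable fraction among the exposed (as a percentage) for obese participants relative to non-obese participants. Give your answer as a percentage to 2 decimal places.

risk, obese participants = 693/4410 = 0.15714
risk, non-obese participants = 86/1783 = 0.04823
AR% = (0.15714 − 0.04823) / 0.15714 = 0.6931 → 69.31%

69.31%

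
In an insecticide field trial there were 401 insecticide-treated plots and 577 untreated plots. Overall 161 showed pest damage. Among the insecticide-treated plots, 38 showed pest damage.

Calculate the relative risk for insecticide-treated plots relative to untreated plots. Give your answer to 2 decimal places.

insecticide-treated plots without the outcome: 401 − 38 = 363
untreated plots with the outcome: 161 − 38 = 123
untreated plots without the outcome: 577 − 123 = 454
risk, insecticide-treated plots = 38/401 = 0.0948
risk, untreated plots = 123/577 = 0.2132
RR = 0.0948 / 0.2132 = 0.44

0.44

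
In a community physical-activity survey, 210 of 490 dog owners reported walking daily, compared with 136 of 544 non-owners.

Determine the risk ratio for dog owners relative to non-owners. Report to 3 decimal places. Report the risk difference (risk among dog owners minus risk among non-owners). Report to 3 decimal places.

risk, dog owners = 210/490 = 0.4286
risk, non-owners = 136/544 = 0.2500
RR = 0.4286 / 0.2500 = 1.714
risk difference = 0.4286 − 0.2500 = 0.179

RR = 1.714; RD = 0.179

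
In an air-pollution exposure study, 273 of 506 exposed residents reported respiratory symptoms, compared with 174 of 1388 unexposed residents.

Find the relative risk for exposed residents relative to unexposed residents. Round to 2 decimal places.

RR = 4.30

risk, exposed residents = 273/506 = 0.5395
risk, unexposed residents = 174/1388 = 0.1254
RR = 0.5395 / 0.1254 = 4.30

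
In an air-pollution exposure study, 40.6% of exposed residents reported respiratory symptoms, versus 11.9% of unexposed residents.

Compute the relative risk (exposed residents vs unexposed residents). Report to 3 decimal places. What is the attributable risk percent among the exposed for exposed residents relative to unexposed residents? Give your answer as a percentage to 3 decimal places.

RR = 0.4060 / 0.1190 = 3.412
AR% = (0.4060 − 0.1190) / 0.4060 = 0.7069 → 70.690%

RR = 3.412; AR% = 70.690%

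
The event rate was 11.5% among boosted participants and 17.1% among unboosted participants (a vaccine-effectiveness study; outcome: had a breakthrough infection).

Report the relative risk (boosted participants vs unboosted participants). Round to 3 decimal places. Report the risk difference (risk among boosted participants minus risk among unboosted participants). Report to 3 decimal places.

RR = 0.1150 / 0.1710 = 0.673
risk difference = 0.1150 − 0.1710 = -0.056

RR = 0.673; RD = -0.056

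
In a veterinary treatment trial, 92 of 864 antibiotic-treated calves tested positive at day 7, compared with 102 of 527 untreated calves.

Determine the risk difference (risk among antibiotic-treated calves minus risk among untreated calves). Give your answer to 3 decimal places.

-0.087

risk, antibiotic-treated calves = 92/864 = 0.1065
risk, untreated calves = 102/527 = 0.1935
risk difference = 0.1065 − 0.1935 = -0.087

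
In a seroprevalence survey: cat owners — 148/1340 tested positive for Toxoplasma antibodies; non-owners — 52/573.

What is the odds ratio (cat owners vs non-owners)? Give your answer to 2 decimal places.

OR = (148 × 521) / (1192 × 52) = 77108/61984 ≈ 1.24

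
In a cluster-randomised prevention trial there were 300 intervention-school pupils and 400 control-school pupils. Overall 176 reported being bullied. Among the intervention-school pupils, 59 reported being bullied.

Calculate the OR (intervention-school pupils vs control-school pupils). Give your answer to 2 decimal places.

intervention-school pupils without the outcome: 300 − 59 = 241
control-school pupils with the outcome: 176 − 59 = 117
control-school pupils without the outcome: 400 − 117 = 283
odds, intervention-school pupils = 59/241 = 0.2448
odds, control-school pupils = 117/283 = 0.4134
OR = 0.2448 / 0.4134 = 0.59

OR = 0.59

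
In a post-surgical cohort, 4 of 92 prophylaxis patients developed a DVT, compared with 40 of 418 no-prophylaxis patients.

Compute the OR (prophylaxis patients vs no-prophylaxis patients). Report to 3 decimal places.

0.430

odds, prophylaxis patients = 4/88 = 0.04545
odds, no-prophylaxis patients = 40/378 = 0.10582
OR = 0.04545 / 0.10582 = 0.430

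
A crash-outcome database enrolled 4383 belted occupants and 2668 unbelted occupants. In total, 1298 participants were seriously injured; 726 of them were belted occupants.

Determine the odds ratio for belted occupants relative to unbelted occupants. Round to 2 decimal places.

belted occupants without the outcome: 4383 − 726 = 3657
unbelted occupants with the outcome: 1298 − 726 = 572
unbelted occupants without the outcome: 2668 − 572 = 2096
OR = (726 × 2096) / (3657 × 572) = 1521696/2091804 ≈ 0.73

OR: 0.73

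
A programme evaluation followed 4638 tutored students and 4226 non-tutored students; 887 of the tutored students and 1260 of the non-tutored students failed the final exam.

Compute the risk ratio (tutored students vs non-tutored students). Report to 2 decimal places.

RR ≈ 0.64

risk, tutored students = 887/4638 = 0.1912
risk, non-tutored students = 1260/4226 = 0.2982
RR = 0.1912 / 0.2982 = 0.64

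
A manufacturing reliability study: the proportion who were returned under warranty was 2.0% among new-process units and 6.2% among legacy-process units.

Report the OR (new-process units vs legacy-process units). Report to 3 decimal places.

0.309

odds, new-process units = 0.02000/0.98000 = 0.02041
odds, legacy-process units = 0.06200/0.93800 = 0.06610
OR = 0.02041 / 0.06610 = 0.309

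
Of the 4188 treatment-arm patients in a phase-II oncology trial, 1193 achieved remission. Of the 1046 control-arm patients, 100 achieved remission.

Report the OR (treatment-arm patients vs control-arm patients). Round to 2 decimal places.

OR = 3.77

odds, treatment-arm patients = 1193/2995 = 0.3983
odds, control-arm patients = 100/946 = 0.1057
OR = 0.3983 / 0.1057 = 3.77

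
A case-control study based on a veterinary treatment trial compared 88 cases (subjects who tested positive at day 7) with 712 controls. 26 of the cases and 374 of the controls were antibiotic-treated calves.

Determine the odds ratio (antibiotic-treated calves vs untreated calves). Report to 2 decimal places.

odds, antibiotic-treated calves = 26/374 = 0.0695
odds, untreated calves = 62/338 = 0.1834
OR = 0.0695 / 0.1834 = 0.38

OR = 0.38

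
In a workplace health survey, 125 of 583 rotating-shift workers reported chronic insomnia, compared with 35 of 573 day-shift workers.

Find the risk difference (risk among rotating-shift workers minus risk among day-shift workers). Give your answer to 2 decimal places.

risk, rotating-shift workers = 125/583 = 0.2144
risk, day-shift workers = 35/573 = 0.0611
risk difference = 0.2144 − 0.0611 = 0.15

RD: 0.15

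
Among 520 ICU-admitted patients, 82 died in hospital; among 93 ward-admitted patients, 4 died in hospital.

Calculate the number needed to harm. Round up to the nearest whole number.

risk, ICU-admitted patients = 82/520 = 0.157692
risk, ward-admitted patients = 4/93 = 0.043011
absolute risk difference = 0.114682
1 / 0.114682 = 8.720 → round up → 9

9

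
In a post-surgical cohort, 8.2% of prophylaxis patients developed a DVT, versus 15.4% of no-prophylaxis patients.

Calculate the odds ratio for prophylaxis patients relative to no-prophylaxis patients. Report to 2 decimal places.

0.49

odds, prophylaxis patients = 0.0820/0.9180 = 0.0893
odds, no-prophylaxis patients = 0.1540/0.8460 = 0.1820
OR = 0.0893 / 0.1820 = 0.49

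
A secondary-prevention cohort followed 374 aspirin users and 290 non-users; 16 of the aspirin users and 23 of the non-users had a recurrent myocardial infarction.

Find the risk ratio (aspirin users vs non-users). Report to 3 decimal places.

risk, aspirin users = 16/374 = 0.04278
risk, non-users = 23/290 = 0.07931
RR = 0.04278 / 0.07931 = 0.539

RR = 0.539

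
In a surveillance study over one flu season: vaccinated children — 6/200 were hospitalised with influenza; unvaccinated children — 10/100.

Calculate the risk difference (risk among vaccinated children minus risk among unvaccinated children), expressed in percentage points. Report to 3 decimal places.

RD = -7.000

risk, vaccinated children = 6/200 = 0.03000
risk, unvaccinated children = 10/100 = 0.10000
risk difference = 0.03000 − 0.10000 = -0.07000 → -7.000 percentage points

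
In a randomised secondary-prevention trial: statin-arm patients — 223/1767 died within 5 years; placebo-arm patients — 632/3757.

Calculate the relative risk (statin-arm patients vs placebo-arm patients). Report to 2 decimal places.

RR ≈ 0.75

risk, statin-arm patients = 223/1767 = 0.1262
risk, placebo-arm patients = 632/3757 = 0.1682
RR = 0.1262 / 0.1682 = 0.75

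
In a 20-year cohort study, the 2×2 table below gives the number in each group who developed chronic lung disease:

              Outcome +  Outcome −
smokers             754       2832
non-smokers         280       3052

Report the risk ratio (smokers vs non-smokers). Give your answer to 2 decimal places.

risk, smokers = 754/3586 = 0.2103
risk, non-smokers = 280/3332 = 0.0840
RR = 0.2103 / 0.0840 = 2.50

RR = 2.50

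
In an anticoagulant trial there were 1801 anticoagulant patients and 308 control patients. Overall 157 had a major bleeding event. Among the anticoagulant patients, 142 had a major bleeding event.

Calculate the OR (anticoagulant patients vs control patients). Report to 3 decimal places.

anticoagulant patients without the outcome: 1801 − 142 = 1659
control patients with the outcome: 157 − 142 = 15
control patients without the outcome: 308 − 15 = 293
odds, anticoagulant patients = 142/1659 = 0.08559
odds, control patients = 15/293 = 0.05119
OR = 0.08559 / 0.05119 = 1.672

1.672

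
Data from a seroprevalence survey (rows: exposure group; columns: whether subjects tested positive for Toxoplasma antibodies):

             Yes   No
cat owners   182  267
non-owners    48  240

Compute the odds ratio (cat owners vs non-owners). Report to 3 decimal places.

OR = (182 × 240) / (267 × 48) = 43680/12816 ≈ 3.408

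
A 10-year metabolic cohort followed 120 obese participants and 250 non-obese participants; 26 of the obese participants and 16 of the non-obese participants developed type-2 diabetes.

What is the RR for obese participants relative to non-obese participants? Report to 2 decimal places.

risk, obese participants = 26/120 = 0.2167
risk, non-obese participants = 16/250 = 0.0640
RR = 0.2167 / 0.0640 = 3.39

3.39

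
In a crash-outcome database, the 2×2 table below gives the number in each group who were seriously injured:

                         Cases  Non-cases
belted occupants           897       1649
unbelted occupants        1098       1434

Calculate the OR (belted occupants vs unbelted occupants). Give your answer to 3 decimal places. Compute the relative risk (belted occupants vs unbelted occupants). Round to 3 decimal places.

OR = (897 × 1434) / (1649 × 1098) = 1286298/1810602 ≈ 0.710
risk, belted occupants = 897/2546 = 0.3523
risk, unbelted occupants = 1098/2532 = 0.4336
RR = 0.3523 / 0.4336 = 0.812

OR = 0.710; RR = 0.812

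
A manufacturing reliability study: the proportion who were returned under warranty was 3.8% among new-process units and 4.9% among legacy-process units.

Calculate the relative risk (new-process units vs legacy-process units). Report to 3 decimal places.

RR = 0.03800 / 0.04900 = 0.776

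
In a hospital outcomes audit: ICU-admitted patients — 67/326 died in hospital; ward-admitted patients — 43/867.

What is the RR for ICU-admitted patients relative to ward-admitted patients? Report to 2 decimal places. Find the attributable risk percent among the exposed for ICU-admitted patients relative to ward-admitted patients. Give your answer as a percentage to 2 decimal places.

RR = 4.14; AR% = 75.87%

risk, ICU-admitted patients = 67/326 = 0.20552
risk, ward-admitted patients = 43/867 = 0.04960
RR = 0.20552 / 0.04960 = 4.14
AR% = (0.20552 − 0.04960) / 0.20552 = 0.7587 → 75.87%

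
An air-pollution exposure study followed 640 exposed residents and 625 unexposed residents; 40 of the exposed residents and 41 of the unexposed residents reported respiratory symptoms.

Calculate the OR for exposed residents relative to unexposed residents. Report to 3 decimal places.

OR = (40 × 584) / (600 × 41) = 23360/24600 ≈ 0.950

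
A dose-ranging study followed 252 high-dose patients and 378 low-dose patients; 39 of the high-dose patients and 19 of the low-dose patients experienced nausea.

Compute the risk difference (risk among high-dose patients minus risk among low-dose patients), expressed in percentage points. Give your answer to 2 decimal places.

RD = 10.45

risk, high-dose patients = 39/252 = 0.1548
risk, low-dose patients = 19/378 = 0.0503
risk difference = 0.1548 − 0.0503 = 0.1045 → 10.45 percentage points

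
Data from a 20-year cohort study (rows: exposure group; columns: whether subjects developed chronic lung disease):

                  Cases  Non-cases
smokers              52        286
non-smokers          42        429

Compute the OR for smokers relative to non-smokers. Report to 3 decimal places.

odds, smokers = 52/286 = 0.1818
odds, non-smokers = 42/429 = 0.0979
OR = 0.1818 / 0.0979 = 1.857

OR ≈ 1.857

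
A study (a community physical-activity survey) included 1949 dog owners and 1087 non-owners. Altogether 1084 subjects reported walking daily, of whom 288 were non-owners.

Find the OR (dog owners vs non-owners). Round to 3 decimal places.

OR: 1.915

dog owners with the outcome: 1084 − 288 = 796
dog owners without the outcome: 1949 − 796 = 1153
non-owners without the outcome: 1087 − 288 = 799
OR = (796 × 799) / (1153 × 288) = 636004/332064 ≈ 1.915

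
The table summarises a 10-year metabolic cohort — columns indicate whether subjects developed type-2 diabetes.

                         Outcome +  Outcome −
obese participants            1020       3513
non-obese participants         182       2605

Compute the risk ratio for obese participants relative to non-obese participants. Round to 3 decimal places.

risk, obese participants = 1020/4533 = 0.2250
risk, non-obese participants = 182/2787 = 0.0653
RR = 0.2250 / 0.0653 = 3.446

3.446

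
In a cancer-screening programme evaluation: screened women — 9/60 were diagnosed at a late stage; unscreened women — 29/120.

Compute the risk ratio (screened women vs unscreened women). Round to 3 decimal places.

0.621

risk, screened women = 9/60 = 0.1500
risk, unscreened women = 29/120 = 0.2417
RR = 0.1500 / 0.2417 = 0.621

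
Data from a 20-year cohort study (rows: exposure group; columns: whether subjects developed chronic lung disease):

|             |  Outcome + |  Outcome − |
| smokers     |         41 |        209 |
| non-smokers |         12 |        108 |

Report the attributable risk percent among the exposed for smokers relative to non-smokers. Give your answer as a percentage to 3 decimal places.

risk, smokers = 41/250 = 0.1640
risk, non-smokers = 12/120 = 0.1000
AR% = (0.1640 − 0.1000) / 0.1640 = 0.3902 → 39.024%

AR%: 39.024%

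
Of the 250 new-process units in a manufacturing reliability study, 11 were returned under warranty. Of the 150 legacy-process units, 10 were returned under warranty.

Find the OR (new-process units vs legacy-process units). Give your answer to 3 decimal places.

odds, new-process units = 11/239 = 0.04603
odds, legacy-process units = 10/140 = 0.07143
OR = 0.04603 / 0.07143 = 0.644

OR ≈ 0.644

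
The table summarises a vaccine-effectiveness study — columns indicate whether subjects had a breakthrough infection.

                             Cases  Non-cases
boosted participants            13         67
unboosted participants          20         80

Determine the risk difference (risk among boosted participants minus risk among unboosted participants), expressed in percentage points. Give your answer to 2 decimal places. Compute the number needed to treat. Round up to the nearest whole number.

RD = -3.75; NNT = 27

risk, boosted participants = 13/80 = 0.1625
risk, unboosted participants = 20/100 = 0.2000
risk difference = 0.1625 − 0.2000 = -0.0375 → -3.75 percentage points
absolute risk difference = 0.037500
1 / 0.037500 = 26.667 → round up → 27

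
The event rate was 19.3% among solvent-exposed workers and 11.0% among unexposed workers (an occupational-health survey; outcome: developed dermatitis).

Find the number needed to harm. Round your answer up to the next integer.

absolute risk difference = 0.083000
1 / 0.083000 = 12.048 → round up → 13

NNH: 13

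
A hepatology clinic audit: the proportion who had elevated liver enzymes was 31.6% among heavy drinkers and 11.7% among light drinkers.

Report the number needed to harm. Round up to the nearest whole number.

NNH ≈ 6

absolute risk difference = 0.199000
1 / 0.199000 = 5.025 → round up → 6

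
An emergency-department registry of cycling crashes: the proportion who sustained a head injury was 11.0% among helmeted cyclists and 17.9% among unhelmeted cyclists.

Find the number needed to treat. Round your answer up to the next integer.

15

absolute risk difference = 0.069000
1 / 0.069000 = 14.493 → round up → 15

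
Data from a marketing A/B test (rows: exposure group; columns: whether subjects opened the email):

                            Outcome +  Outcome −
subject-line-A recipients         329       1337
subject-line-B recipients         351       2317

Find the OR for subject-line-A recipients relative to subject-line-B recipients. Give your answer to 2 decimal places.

OR ≈ 1.62

odds, subject-line-A recipients = 329/1337 = 0.2461
odds, subject-line-B recipients = 351/2317 = 0.1515
OR = 0.2461 / 0.1515 = 1.62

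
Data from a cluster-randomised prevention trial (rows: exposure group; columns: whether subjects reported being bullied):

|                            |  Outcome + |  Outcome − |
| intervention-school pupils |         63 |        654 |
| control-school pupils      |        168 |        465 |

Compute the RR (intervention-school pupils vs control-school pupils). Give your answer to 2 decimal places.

RR = 0.33

risk, intervention-school pupils = 63/717 = 0.0879
risk, control-school pupils = 168/633 = 0.2654
RR = 0.0879 / 0.2654 = 0.33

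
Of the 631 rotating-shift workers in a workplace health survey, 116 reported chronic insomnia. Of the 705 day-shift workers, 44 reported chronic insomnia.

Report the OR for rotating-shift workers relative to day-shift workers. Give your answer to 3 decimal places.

OR = (116 × 661) / (515 × 44) = 76676/22660 ≈ 3.384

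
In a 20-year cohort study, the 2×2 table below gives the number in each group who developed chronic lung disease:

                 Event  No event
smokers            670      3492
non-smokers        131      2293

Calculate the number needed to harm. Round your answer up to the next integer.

risk, smokers = 670/4162 = 0.160980
risk, non-smokers = 131/2424 = 0.054043
absolute risk difference = 0.106937
1 / 0.106937 = 9.351 → round up → 10

NNH ≈ 10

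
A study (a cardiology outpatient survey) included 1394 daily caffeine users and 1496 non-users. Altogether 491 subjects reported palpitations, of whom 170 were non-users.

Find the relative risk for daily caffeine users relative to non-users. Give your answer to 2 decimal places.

2.03

daily caffeine users with the outcome: 491 − 170 = 321
daily caffeine users without the outcome: 1394 − 321 = 1073
non-users without the outcome: 1496 − 170 = 1326
risk, daily caffeine users = 321/1394 = 0.2303
risk, non-users = 170/1496 = 0.1136
RR = 0.2303 / 0.1136 = 2.03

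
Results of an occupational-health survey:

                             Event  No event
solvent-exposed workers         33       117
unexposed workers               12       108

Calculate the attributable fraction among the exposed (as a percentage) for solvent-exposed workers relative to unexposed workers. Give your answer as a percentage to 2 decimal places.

risk, solvent-exposed workers = 33/150 = 0.2200
risk, unexposed workers = 12/120 = 0.1000
AR% = (0.2200 − 0.1000) / 0.2200 = 0.5455 → 54.55%

AR% = 54.55%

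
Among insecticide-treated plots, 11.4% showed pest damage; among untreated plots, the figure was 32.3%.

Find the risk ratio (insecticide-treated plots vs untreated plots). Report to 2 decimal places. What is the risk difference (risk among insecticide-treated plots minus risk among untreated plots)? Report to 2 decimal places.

RR = 0.35; RD = -0.21

RR = 0.1140 / 0.3230 = 0.35
risk difference = 0.1140 − 0.3230 = -0.21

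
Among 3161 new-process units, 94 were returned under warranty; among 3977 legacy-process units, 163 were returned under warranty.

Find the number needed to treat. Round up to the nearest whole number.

89

risk, new-process units = 94/3161 = 0.029737
risk, legacy-process units = 163/3977 = 0.040986
absolute risk difference = 0.011248
1 / 0.011248 = 88.905 → round up → 89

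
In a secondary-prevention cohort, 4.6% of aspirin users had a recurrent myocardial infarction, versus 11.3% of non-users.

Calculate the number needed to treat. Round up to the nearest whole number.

NNT ≈ 15

absolute risk difference = 0.067000
1 / 0.067000 = 14.925 → round up → 15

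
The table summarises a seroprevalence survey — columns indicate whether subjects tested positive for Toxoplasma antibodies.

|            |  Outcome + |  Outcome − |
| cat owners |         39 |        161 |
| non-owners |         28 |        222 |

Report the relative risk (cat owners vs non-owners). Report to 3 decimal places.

1.741

risk, cat owners = 39/200 = 0.1950
risk, non-owners = 28/250 = 0.1120
RR = 0.1950 / 0.1120 = 1.741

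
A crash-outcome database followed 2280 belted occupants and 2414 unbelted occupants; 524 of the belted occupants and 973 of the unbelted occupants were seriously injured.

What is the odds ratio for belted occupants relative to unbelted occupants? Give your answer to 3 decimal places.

0.442

odds, belted occupants = 524/1756 = 0.2984
odds, unbelted occupants = 973/1441 = 0.6752
OR = 0.2984 / 0.6752 = 0.442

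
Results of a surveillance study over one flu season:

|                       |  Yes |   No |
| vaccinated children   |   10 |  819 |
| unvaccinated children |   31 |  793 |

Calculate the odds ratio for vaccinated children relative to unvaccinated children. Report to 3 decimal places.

OR = (10 × 793) / (819 × 31) = 7930/25389 ≈ 0.312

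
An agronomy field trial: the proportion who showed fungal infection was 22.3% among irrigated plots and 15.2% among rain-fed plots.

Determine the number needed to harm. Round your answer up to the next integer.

NNH = 15

absolute risk difference = 0.071000
1 / 0.071000 = 14.085 → round up → 15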